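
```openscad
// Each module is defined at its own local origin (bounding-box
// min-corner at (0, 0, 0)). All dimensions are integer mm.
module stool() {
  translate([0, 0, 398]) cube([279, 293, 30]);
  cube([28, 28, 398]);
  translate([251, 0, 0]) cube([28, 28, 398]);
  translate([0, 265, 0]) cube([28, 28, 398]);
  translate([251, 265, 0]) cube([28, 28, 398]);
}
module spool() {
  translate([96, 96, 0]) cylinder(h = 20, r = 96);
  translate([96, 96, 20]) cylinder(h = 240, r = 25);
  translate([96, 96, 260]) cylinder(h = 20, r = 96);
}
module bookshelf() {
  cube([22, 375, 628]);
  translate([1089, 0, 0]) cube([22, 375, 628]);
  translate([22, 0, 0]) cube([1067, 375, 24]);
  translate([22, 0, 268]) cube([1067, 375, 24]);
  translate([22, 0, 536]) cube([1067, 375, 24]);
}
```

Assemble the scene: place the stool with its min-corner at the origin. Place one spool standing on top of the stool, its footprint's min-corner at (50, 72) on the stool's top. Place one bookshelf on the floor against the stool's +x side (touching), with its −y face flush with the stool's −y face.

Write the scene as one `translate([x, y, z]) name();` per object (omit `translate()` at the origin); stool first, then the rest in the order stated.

stool();
translate([50, 72, 428]) spool();
translate([279, 0, 0]) bookshelf();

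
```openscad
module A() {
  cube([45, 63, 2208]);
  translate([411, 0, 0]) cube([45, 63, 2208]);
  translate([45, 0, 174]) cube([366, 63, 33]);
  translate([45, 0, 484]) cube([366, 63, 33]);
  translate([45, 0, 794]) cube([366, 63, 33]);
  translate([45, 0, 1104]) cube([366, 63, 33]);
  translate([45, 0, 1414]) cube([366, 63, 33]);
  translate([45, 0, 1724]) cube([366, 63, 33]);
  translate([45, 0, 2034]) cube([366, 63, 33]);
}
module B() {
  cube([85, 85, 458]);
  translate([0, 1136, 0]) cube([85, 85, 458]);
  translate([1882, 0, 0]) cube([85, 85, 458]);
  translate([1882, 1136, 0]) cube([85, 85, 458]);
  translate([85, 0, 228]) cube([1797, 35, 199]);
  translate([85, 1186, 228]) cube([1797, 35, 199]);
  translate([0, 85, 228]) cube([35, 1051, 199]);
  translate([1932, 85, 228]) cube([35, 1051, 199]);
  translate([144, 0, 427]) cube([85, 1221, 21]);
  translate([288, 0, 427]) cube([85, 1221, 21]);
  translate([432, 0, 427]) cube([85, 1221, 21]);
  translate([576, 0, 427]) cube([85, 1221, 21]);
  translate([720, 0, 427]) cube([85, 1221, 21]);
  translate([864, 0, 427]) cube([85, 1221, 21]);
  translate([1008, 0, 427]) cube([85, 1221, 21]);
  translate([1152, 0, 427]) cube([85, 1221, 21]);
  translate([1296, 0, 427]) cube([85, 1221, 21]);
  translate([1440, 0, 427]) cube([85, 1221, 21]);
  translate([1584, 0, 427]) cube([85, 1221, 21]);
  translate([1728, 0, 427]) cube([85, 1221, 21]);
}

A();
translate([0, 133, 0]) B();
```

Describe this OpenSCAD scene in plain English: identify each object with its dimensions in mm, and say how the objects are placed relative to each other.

A is a wooden ladder with two side rails of 45×63 mm section and 2208 mm height, set 456 mm apart overall. Between them run 7 rectangular rungs (63 mm deep, 33 mm thick), front faces flush with the rails' −y face. The bottom of the first rung is 174 mm above the floor and each subsequent rung is 310 mm higher than the one below.

B is a bed frame 1967 mm long (x) by 1221 mm wide (y). Four 85×85 mm corner posts, 458 mm tall, at the corners of the footprint. Four rails of 35 mm thickness and 199 mm height run between adjacent posts with their undersides at z = 228 mm, their outer faces flush with the outside of the frame (the two x-running rails run between the posts' inner faces; the two y-running rails run between the posts' inner faces). 12 slats, each 85 mm wide (x) and 21 mm thick, lie across the top of the two x-running rails, running the full 1221 mm width of the frame in y; the slats are evenly spaced along x between the inner faces of the end posts with equal gaps (rounded down to the nearest mm) at the −x end and between each pair — any rounding remainder accumulates at the +x end.

The bed frame is on the floor beside the ladder on its +y side.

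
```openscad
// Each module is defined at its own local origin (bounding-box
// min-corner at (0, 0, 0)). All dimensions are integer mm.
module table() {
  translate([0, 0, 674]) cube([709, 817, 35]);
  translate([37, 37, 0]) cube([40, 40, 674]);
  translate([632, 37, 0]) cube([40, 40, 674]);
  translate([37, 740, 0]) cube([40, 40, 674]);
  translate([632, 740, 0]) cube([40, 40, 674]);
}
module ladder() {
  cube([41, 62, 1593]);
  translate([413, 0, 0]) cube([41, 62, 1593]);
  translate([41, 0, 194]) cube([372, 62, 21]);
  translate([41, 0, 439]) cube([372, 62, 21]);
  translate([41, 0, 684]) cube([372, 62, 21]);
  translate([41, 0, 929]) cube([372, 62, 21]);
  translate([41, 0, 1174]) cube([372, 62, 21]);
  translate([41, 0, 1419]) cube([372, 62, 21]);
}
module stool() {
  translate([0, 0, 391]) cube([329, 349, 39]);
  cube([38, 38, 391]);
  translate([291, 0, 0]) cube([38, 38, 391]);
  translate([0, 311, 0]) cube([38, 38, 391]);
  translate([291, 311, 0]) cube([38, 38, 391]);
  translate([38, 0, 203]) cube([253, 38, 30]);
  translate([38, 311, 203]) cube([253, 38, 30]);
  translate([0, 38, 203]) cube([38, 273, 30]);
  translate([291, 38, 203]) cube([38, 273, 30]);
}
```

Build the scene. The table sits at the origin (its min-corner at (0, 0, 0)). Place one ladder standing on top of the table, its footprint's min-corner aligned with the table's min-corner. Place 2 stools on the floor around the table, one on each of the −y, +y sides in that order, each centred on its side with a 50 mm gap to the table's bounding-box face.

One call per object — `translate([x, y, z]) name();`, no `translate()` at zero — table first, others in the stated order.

table();
translate([0, 0, 709]) ladder();
translate([190, -399, 0]) stool();
translate([190, 867, 0]) stool();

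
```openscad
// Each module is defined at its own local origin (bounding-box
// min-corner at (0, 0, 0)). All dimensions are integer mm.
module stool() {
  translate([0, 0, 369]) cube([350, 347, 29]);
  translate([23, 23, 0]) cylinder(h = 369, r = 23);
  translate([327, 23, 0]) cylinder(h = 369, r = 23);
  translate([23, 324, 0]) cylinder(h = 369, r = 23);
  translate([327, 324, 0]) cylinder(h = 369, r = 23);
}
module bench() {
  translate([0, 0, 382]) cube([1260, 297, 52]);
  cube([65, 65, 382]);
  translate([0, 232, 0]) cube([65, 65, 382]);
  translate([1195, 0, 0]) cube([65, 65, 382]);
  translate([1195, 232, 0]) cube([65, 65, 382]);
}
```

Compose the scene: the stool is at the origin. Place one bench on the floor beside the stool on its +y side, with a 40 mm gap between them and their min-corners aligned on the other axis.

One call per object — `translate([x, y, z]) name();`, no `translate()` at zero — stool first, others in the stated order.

stool();
translate([0, 387, 0]) bench();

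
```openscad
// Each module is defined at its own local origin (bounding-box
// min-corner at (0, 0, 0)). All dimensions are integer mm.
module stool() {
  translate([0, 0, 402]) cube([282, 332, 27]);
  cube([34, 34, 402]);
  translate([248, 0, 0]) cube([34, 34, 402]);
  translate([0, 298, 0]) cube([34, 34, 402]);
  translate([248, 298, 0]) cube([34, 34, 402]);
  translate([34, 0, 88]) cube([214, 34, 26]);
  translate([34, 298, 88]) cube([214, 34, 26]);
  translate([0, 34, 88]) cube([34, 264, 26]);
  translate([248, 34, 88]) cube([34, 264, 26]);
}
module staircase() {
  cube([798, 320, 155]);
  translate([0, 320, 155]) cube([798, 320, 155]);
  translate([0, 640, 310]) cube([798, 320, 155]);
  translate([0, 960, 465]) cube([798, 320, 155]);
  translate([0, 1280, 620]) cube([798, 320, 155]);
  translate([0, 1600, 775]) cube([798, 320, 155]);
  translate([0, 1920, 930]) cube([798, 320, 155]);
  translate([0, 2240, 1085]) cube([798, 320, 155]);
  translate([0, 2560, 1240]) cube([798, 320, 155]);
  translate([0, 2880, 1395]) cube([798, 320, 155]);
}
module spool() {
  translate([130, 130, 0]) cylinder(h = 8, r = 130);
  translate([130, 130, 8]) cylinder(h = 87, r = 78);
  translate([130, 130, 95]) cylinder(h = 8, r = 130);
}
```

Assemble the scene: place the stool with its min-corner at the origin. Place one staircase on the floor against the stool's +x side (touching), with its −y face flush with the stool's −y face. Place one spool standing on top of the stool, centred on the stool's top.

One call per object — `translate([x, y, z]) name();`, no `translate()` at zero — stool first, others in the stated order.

stool();
translate([282, 0, 0]) staircase();
translate([11, 36, 429]) spool();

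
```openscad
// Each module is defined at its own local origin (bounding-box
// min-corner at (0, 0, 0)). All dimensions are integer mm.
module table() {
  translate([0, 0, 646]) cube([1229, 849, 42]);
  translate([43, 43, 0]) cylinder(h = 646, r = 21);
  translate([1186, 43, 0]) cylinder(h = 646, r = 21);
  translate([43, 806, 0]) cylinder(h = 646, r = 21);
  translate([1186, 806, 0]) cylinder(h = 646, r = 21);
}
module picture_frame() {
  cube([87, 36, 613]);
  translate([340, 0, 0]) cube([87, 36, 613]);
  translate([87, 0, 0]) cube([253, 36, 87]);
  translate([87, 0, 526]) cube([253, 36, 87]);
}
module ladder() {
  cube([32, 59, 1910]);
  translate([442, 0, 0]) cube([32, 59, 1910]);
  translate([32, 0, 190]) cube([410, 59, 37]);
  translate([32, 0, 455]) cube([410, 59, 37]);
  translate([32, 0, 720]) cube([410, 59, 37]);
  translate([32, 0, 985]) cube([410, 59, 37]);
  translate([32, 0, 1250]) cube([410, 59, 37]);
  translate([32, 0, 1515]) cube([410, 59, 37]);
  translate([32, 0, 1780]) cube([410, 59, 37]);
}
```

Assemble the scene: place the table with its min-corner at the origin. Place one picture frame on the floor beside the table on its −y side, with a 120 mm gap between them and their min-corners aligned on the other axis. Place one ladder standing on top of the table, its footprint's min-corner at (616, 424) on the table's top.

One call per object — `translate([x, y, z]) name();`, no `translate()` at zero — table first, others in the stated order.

table();
translate([0, -156, 0]) picture_frame();
translate([616, 424, 688]) ladder();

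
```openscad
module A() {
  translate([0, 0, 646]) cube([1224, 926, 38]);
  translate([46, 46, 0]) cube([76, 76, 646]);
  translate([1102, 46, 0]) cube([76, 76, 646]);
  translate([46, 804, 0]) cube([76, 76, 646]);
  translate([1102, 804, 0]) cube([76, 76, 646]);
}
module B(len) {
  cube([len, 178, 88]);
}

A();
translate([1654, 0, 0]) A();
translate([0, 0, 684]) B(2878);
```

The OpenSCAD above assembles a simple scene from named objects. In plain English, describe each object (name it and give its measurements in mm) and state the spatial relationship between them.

A is a table with a 1224×926 mm rectangular top, 38 mm thick, top surface at z = 684 mm, supported by four 76×76 mm square legs, each inset 46 mm from the nearest pair of top edges, running from the floor.

B is a rectangular beam 2878 mm long (x), 178 mm deep (y), 88 mm thick (z).

The beam spans the tops of two tables placed 430 mm apart, resting at z = 684 mm.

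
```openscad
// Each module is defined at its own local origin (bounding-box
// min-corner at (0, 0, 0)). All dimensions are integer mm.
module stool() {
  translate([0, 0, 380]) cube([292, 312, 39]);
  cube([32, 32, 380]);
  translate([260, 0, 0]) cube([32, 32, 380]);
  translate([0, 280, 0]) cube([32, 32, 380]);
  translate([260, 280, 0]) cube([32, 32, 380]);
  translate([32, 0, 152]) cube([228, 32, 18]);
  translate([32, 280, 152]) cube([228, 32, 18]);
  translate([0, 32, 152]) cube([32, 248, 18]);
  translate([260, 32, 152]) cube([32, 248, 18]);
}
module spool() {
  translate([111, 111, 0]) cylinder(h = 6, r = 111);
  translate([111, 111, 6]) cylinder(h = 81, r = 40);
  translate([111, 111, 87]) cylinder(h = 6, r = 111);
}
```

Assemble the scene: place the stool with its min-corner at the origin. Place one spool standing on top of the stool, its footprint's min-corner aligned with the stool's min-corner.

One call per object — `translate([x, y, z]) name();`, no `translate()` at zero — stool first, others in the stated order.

stool();
translate([0, 0, 419]) spool();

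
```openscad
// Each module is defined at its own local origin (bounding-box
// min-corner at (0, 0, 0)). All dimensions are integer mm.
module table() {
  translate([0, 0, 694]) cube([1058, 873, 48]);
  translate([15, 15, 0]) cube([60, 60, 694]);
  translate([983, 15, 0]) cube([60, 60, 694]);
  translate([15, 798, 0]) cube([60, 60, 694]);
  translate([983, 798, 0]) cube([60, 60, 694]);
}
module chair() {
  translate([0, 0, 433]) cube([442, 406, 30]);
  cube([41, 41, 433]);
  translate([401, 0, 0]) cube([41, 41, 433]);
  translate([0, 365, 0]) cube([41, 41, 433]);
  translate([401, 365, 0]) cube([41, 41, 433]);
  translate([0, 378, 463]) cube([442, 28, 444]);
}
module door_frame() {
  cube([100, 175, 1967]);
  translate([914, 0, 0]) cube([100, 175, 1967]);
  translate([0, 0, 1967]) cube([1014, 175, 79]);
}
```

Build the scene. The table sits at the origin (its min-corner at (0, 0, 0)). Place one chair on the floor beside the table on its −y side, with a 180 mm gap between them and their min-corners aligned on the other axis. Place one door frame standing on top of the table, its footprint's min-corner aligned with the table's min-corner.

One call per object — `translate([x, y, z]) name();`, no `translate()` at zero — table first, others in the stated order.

table();
translate([0, -586, 0]) chair();
translate([0, 0, 742]) door_frame();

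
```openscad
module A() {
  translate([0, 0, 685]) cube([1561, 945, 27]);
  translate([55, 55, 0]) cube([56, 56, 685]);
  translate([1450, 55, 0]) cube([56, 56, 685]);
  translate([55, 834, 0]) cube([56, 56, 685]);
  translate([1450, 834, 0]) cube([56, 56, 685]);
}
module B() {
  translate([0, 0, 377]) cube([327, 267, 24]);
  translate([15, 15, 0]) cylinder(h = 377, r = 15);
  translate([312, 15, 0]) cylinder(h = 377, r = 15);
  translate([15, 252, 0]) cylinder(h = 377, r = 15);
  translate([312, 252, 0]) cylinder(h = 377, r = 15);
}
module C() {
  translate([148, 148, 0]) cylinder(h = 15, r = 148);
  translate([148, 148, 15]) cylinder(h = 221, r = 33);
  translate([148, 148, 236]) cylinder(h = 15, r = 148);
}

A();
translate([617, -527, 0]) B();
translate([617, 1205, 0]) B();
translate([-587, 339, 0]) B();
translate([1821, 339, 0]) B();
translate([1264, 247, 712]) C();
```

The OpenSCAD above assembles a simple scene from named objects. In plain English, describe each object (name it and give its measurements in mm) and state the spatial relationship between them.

A is a rectangular dining table. The top is 1561×945×27 mm with its upper surface at z = 712 mm. It stands on four 56×56 mm square legs, each inset 55 mm from the nearest pair of top edges, running from the floor to the underside of the top.

B is a simple wooden stool: a rectangular seat 327 mm (x) by 267 mm (y), 24 mm thick, top face at z = 401 mm, on four round legs, each 30 mm in diameter. The legs rest on z = 0, each leg's axis is inset half a diameter from the nearest pair of seat edges (so the leg's bounding box is flush with the corner).

C is a spool: two coaxial disc flanges of radius 148 mm and thickness 15 mm, joined by a core cylinder of radius 33 mm and height 221 mm. The lower flange rests on z = 0 and the three cylinders share a vertical axis.

Four stools sit around the table at the −y, +y, −x, +x sides. The spool is on top of the table.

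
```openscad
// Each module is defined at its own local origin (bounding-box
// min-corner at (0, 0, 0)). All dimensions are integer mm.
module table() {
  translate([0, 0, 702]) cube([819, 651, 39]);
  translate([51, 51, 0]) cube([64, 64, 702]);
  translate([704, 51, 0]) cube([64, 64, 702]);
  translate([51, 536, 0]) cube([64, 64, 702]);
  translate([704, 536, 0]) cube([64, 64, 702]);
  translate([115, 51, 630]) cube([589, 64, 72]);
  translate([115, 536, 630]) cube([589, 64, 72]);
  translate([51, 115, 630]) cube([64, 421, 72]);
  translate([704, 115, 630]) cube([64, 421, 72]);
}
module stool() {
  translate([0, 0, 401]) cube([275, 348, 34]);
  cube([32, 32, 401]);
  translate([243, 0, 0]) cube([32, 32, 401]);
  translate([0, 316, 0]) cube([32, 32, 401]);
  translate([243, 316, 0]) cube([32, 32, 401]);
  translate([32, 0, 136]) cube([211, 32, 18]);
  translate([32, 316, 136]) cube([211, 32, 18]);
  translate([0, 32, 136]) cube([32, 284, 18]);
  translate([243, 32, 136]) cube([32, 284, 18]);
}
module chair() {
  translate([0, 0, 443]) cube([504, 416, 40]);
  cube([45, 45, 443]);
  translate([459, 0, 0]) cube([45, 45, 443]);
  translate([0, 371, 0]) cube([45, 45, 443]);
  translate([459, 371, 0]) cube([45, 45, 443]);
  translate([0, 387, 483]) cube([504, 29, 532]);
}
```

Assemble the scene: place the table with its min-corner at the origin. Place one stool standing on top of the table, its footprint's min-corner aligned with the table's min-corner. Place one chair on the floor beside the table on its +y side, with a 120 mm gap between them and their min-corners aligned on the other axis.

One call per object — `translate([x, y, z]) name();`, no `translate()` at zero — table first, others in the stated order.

table();
translate([0, 0, 741]) stool();
translate([0, 771, 0]) chair();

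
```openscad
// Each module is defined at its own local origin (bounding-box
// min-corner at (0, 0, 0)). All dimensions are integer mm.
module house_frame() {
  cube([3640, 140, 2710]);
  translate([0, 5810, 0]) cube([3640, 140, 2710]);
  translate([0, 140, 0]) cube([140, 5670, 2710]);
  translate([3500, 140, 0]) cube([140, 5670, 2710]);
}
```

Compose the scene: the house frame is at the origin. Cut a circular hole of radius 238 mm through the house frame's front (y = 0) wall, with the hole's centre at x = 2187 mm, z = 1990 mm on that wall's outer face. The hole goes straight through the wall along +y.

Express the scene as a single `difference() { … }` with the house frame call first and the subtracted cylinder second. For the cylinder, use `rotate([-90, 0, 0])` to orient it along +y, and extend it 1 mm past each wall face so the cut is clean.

difference() {
  house_frame();
  translate([2187, -1, 1990]) rotate([-90, 0, 0]) cylinder(h = 142, r = 238);
}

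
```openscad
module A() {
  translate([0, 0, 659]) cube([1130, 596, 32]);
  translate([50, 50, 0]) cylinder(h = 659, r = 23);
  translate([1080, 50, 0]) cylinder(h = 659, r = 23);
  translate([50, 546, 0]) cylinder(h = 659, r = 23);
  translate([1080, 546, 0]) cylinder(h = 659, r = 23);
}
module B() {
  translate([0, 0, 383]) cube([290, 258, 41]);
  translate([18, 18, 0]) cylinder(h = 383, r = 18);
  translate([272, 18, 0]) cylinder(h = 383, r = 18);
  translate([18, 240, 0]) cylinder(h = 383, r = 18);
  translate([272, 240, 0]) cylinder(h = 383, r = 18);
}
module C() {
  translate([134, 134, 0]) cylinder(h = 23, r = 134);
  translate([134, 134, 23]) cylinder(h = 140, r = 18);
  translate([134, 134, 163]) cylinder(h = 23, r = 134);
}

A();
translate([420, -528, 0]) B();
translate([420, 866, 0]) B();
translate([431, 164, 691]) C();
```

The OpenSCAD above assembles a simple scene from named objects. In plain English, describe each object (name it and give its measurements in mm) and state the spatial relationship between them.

A is a rectangular dining table. The top is 1130×596×32 mm with its upper surface at z = 691 mm. It stands on four round legs of 46 mm diameter, each leg's bounding box inset 27 mm from the nearest pair of top edges, running from the floor to the underside of the top.

B is a four-legged stool. The seat is 290×258 mm, 41 mm thick, top at z = 424 mm. It stands on four round legs, each 36 mm in diameter, from z = 0 to the seat underside, each leg's axis is inset half a diameter from the nearest pair of seat edges (so the leg's bounding box is flush with the corner).

C is a spool: two coaxial disc flanges of radius 134 mm and thickness 23 mm, joined by a core cylinder of radius 18 mm and height 140 mm. The lower flange rests on z = 0 and the three cylinders share a vertical axis.

Two stools sit around the table at the −y, +y sides. The spool is on top of the table, centred.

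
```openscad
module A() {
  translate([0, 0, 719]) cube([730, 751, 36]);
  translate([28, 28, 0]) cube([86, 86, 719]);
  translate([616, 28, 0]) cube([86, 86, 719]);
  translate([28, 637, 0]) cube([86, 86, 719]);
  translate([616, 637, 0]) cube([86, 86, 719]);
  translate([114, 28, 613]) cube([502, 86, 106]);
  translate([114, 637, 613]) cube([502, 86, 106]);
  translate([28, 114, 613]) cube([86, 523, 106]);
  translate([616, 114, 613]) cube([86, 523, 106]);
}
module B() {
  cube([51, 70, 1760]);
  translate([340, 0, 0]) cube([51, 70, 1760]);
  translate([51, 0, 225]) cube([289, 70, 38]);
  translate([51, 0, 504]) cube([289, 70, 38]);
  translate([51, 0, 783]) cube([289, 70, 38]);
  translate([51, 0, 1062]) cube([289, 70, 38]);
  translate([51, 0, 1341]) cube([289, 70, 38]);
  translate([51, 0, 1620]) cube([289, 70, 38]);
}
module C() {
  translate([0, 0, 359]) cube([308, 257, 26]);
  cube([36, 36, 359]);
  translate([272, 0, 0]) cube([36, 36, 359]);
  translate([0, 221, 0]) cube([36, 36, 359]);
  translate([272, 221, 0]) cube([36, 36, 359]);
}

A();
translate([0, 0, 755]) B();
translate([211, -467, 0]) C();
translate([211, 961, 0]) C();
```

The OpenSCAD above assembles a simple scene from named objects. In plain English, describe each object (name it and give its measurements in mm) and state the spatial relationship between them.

A is a table with a 730×751 mm rectangular top, 36 mm thick, top surface at z = 755 mm, supported by four 86×86 mm square legs, each inset 28 mm from the nearest pair of top edges, running from the floor. Four apron rails, 86 mm thick and 106 mm tall, run between adjacent legs with their top edges flush with the underside of the top and their outer faces flush with the legs' outer faces.

B is a straight ladder. Two 51×70 mm vertical rails, 1760 mm tall, stand 391 mm apart (outside-to-outside) with their front faces coplanar on the −y side. 6 rungs, each 70 mm deep and 38 mm tall, span between the inner faces of the rails, front faces flush with the rails. The lowest rung's underside is at z = 225 mm and rungs are spaced 279 mm apart (underside to underside).

C is a simple wooden stool: a rectangular seat 308 mm (x) by 257 mm (y), 26 mm thick, top face at z = 385 mm, on four square legs, each 36×36 mm in cross-section. The legs rest on z = 0, each flush with a corner of the seat.

The ladder is on top of the table. Two stools sit around the table at the −y, +y sides.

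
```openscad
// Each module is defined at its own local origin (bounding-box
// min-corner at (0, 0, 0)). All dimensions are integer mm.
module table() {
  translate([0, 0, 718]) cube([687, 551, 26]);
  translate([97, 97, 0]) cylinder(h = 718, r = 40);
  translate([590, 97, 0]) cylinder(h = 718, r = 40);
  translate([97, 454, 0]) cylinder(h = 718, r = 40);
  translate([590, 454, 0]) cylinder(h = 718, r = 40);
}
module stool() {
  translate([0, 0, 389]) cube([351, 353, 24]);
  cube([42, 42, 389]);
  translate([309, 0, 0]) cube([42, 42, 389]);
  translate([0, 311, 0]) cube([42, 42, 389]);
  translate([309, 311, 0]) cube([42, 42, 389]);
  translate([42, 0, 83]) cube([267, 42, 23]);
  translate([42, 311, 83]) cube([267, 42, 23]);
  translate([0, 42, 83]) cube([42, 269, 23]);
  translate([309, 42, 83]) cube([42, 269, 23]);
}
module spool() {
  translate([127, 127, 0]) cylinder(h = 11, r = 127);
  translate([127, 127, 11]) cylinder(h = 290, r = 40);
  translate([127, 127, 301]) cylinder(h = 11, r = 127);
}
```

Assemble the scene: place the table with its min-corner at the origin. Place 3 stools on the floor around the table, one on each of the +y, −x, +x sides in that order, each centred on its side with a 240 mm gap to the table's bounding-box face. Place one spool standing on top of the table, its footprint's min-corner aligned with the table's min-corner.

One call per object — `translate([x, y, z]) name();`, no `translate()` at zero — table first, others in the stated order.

table();
translate([168, 791, 0]) stool();
translate([-591, 99, 0]) stool();
translate([927, 99, 0]) stool();
translate([0, 0, 744]) spool();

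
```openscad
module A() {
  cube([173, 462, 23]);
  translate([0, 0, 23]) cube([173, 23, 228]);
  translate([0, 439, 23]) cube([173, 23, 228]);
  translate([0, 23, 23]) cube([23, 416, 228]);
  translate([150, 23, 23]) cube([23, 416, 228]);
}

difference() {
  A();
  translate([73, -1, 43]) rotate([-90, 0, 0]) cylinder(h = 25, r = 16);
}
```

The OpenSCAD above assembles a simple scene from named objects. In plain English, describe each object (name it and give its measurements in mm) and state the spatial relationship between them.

A is an open storage box with external size 173×462×251 mm and wall thickness 23 mm (the base is also 23 mm thick). The base covers the whole footprint; the four walls stand on the base, with the y-facing walls full-width and the x-facing walls fitting between their inner faces.

The open box has a circular hole of radius 16 mm through its front wall, centred at (x = 73, z = 43).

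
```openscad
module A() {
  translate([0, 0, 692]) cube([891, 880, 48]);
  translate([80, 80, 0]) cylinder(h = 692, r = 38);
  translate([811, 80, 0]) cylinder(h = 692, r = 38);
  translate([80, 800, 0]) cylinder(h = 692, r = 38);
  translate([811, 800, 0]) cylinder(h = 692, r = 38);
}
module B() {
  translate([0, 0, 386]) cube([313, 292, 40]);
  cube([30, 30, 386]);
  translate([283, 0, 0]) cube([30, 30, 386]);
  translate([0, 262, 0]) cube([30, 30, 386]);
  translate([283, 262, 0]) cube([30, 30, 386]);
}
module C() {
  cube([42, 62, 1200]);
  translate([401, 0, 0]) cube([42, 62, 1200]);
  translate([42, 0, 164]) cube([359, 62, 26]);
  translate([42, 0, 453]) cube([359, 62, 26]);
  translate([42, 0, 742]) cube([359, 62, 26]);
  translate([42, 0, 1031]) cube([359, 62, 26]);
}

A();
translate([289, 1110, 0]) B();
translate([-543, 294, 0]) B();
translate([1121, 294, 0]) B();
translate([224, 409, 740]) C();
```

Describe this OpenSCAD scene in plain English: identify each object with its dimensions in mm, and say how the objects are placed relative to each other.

A is a table with a 891×880 mm rectangular top, 48 mm thick, top surface at z = 740 mm, supported by four round legs of 76 mm diameter, each leg's bounding box inset 42 mm from the nearest pair of top edges, running from the floor.

B is a four-legged stool. The seat is 313×292 mm, 40 mm thick, top at z = 426 mm. It stands on four square legs, each 30×30 mm in cross-section, from z = 0 to the seat underside, each flush with a corner of the seat.

C is a wooden ladder with two side rails of 42×62 mm section and 1200 mm height, set 443 mm apart overall. Between them run 4 rectangular rungs (62 mm deep, 26 mm thick), front faces flush with the rails' −y face. The bottom of the first rung is 164 mm above the floor and each subsequent rung is 289 mm higher than the one below.

Three stools sit around the table at the +y, −x, +x sides. The ladder is on top of the table, centred.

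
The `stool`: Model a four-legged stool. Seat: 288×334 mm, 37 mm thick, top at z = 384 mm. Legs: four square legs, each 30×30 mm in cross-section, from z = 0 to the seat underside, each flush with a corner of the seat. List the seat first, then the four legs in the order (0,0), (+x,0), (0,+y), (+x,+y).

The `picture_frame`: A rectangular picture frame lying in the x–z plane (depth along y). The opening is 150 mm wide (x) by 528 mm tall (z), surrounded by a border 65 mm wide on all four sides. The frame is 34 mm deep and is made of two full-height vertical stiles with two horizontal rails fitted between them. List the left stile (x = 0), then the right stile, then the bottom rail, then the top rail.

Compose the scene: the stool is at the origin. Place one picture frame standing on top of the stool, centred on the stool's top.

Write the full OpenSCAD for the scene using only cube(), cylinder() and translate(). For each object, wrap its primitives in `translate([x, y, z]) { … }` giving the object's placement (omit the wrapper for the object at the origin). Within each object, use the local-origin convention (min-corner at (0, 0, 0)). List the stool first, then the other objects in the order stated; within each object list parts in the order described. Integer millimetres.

translate([0, 0, 347]) cube([288, 334, 37]);
cube([30, 30, 347]);
translate([258, 0, 0]) cube([30, 30, 347]);
translate([0, 304, 0]) cube([30, 30, 347]);
translate([258, 304, 0]) cube([30, 30, 347]);
translate([4, 150, 384]) {
  cube([65, 34, 658]);
  translate([215, 0, 0]) cube([65, 34, 658]);
  translate([65, 0, 0]) cube([150, 34, 65]);
  translate([65, 0, 593]) cube([150, 34, 65]);
}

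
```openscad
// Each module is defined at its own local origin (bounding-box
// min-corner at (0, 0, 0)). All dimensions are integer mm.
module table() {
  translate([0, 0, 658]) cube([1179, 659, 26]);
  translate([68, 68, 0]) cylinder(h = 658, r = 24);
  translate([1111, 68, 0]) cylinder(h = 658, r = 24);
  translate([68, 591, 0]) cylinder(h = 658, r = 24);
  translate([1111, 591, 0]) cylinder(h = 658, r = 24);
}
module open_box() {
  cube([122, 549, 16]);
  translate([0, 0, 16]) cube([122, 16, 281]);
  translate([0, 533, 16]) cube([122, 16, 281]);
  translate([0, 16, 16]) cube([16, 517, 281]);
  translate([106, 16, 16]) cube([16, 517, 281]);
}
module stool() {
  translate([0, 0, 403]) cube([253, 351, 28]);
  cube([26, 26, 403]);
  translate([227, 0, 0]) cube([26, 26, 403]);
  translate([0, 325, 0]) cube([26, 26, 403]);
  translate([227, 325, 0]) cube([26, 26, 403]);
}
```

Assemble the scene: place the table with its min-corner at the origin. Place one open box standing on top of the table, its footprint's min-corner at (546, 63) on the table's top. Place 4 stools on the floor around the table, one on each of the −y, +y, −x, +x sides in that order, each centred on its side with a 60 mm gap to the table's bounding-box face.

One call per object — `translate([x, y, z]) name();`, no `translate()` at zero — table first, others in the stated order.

table();
translate([546, 63, 684]) open_box();
translate([463, -411, 0]) stool();
translate([463, 719, 0]) stool();
translate([-313, 154, 0]) stool();
translate([1239, 154, 0]) stool();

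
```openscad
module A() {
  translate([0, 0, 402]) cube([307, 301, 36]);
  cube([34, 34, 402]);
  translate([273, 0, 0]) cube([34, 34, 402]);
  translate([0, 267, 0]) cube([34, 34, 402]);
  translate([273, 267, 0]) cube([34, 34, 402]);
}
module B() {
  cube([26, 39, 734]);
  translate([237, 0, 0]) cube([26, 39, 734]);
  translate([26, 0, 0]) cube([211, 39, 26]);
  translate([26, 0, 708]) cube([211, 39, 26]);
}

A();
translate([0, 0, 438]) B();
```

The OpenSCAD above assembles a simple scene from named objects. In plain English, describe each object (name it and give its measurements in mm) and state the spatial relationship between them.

A is a four-legged stool. The seat is 307×301 mm, 36 mm thick, top at z = 438 mm. It stands on four square legs, each 34×34 mm in cross-section, from z = 0 to the seat underside, each flush with a corner of the seat.

B is a picture frame with a 211×682 mm rectangular opening (x by z) and a uniform 26 mm border on every side. Frame depth is 39 mm along y. It is built from two vertical stiles running the full outside height and two horizontal rails spanning the gap between the stiles.

The picture frame is on top of the stool.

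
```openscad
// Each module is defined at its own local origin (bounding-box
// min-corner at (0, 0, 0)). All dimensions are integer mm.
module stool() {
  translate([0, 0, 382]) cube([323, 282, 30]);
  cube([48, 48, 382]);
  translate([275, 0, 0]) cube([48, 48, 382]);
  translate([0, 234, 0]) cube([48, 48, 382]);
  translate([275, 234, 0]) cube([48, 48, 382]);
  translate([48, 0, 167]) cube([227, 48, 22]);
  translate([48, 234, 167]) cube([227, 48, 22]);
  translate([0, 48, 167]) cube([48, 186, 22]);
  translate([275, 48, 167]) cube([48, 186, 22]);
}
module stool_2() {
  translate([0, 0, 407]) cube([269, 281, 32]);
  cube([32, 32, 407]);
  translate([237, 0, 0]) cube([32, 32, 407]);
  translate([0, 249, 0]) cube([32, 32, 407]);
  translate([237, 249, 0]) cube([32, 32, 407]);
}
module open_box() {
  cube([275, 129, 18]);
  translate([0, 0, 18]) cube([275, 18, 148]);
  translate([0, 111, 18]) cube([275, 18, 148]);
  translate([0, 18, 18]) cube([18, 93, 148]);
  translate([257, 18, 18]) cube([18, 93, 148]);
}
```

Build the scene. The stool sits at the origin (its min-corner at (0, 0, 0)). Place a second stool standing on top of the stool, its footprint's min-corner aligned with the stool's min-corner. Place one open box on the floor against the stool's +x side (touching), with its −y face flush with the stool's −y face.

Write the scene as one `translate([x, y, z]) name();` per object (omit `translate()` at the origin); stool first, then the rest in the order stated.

stool();
translate([0, 0, 412]) stool_2();
translate([323, 0, 0]) open_box();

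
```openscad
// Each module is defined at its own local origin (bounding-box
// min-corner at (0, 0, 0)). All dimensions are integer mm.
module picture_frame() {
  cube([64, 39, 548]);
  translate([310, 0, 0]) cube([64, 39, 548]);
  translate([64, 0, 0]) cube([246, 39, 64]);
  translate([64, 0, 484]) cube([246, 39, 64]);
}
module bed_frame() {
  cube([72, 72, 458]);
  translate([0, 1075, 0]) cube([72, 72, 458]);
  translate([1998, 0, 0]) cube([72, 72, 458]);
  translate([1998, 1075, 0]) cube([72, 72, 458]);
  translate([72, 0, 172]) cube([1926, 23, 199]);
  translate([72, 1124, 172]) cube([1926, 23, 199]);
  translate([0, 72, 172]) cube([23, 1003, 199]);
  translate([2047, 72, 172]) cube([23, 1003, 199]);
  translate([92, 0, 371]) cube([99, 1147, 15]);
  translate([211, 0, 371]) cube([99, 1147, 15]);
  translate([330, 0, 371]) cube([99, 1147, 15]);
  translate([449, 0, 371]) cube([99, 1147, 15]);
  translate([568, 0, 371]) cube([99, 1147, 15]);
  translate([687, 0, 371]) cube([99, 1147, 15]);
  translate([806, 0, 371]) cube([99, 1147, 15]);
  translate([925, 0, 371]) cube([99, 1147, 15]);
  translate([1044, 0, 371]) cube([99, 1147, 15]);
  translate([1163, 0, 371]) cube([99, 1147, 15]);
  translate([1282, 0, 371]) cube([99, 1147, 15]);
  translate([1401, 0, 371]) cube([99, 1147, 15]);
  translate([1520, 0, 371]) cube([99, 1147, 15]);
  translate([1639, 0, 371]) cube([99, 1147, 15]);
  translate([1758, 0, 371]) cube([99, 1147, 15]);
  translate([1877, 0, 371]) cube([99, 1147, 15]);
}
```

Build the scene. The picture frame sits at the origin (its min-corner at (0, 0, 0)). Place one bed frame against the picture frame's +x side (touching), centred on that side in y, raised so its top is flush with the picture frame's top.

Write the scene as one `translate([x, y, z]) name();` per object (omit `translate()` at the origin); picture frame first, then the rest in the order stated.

picture_frame();
translate([374, -554, 90]) bed_frame();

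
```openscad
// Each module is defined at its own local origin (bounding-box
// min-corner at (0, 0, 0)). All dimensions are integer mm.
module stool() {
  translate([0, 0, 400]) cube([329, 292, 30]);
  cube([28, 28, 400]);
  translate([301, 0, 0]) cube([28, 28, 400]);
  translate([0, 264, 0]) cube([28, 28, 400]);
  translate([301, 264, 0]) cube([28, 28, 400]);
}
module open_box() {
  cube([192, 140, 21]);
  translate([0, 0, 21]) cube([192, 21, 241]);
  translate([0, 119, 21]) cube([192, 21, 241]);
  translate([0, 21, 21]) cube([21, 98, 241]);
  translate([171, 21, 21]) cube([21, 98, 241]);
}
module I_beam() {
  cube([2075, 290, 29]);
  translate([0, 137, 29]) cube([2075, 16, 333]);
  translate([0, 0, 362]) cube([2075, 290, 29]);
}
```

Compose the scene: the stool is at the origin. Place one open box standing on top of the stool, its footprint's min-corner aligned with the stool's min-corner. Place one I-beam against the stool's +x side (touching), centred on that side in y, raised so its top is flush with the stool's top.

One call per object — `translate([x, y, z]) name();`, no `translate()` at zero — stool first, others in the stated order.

stool();
translate([0, 0, 430]) open_box();
translate([329, 1, 39]) I_beam();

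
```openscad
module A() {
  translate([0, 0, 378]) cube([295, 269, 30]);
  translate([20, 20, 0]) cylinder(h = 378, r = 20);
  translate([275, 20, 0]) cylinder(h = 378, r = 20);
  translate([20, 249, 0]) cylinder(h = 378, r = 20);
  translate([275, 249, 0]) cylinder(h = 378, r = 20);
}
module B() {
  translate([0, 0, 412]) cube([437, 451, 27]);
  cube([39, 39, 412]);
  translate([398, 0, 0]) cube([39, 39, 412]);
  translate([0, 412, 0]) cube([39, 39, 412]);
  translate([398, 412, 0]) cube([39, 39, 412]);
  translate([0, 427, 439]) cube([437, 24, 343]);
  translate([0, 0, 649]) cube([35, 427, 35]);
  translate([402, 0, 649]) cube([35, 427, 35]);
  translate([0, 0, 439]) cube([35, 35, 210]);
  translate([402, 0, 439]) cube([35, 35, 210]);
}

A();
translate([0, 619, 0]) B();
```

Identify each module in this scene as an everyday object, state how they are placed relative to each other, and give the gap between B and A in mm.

The chair's nearest face is 350 mm from the stool's +y face.

A is a stool. B is a chair. The chair is on the floor beside the stool on its +y side. The gap between the chair and the stool is 350 mm.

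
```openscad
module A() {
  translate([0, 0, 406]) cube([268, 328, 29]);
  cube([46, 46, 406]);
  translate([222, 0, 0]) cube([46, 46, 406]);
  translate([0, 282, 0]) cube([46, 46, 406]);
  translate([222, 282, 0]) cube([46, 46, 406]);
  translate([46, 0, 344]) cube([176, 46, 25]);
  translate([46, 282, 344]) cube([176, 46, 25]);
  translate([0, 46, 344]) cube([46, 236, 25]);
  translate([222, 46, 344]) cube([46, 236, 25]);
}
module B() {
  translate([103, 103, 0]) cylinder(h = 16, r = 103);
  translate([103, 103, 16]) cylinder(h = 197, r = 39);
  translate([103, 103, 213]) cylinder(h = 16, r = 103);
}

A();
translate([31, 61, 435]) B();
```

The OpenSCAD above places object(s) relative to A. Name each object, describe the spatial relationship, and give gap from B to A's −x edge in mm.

The spool's min-x is at 31; the stool's min-x is 0; gap = 31 mm.

A is a stool. B is a spool. The spool is on top of the stool, centred. The gap from the spool to the stool's −x edge is 31 mm.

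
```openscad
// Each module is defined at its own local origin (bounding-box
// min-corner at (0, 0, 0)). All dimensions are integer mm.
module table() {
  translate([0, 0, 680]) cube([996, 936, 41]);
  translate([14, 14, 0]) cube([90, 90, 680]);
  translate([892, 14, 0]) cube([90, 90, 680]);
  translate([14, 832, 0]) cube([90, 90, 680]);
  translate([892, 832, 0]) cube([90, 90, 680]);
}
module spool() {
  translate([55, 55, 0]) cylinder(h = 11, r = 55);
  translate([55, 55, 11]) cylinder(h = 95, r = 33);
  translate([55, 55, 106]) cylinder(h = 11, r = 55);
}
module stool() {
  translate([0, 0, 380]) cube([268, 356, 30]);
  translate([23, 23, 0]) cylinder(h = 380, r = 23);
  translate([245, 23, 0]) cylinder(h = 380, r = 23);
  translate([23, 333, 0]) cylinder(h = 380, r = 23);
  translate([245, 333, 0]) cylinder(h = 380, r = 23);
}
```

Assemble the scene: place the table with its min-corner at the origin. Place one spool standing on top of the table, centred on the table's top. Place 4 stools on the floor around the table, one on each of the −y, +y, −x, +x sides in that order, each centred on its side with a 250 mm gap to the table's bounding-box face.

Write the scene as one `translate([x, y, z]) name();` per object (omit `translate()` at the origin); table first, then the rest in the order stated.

table();
translate([443, 413, 721]) spool();
translate([364, -606, 0]) stool();
translate([364, 1186, 0]) stool();
translate([-518, 290, 0]) stool();
translate([1246, 290, 0]) stool();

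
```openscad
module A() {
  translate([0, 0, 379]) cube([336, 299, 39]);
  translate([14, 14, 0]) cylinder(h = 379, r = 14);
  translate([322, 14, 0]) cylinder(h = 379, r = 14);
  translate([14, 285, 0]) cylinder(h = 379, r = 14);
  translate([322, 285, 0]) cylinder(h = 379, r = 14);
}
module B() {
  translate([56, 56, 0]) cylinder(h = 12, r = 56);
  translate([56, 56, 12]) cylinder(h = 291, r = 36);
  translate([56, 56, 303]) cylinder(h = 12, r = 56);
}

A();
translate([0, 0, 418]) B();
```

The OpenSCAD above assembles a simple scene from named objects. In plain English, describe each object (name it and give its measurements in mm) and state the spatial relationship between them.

A is a simple wooden stool: a rectangular seat 336 mm (x) by 299 mm (y), 39 mm thick, top face at z = 418 mm, on four round legs, each 28 mm in diameter. The legs rest on z = 0, each leg's axis is inset half a diameter from the nearest pair of seat edges (so the leg's bounding box is flush with the corner).

B is a spool: two coaxial disc flanges of radius 56 mm and thickness 12 mm, joined by a core cylinder of radius 36 mm and height 291 mm. The lower flange rests on z = 0 and the three cylinders share a vertical axis.

The spool is on top of the stool.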